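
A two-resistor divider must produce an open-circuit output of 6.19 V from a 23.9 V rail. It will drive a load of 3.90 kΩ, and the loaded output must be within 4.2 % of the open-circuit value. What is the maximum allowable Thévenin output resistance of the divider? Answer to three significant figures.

R_th ≤ 171 Ω

Loading drop = R_th/(R_th + R_L) ≤ 0.0420, so R_th ≤ R_L · ε/(1−ε) = 3.90 kΩ × 0.0420/0.9580 = 171 Ω.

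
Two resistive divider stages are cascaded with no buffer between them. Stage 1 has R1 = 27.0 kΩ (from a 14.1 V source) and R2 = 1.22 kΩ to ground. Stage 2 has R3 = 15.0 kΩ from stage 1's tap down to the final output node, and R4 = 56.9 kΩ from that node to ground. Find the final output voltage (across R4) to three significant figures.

Stage 2 presents R3+R4 = 71.90 kΩ as a load on stage 1's tap.
Stage 1's lower leg becomes R2‖(R3+R4) = 1.200 kΩ, so V_mid = 14.1 × 1.200/28.20 = 0.5998 V.
Stage 2 is itself unloaded: V_out = V_mid × R4/(R3+R4) = 0.5998 × 56.9/71.90 = 0.475 V.

V_out ≈ 0.475 V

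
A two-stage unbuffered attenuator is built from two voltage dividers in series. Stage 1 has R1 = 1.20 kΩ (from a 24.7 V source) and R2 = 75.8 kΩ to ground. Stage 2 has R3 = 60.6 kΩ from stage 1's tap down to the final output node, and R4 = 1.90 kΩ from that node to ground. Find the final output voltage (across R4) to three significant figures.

Stage 2 presents R3+R4 = 62.50 kΩ as a load on stage 1's tap.
Stage 1's lower leg becomes R2‖(R3+R4) = 34.26 kΩ, so V_mid = 24.7 × 34.26/35.46 = 23.86 V.
Stage 2 is itself unloaded: V_out = V_mid × R4/(R3+R4) = 23.86 × 1.90/62.50 = 0.725 V.

V_out ≈ 0.725 V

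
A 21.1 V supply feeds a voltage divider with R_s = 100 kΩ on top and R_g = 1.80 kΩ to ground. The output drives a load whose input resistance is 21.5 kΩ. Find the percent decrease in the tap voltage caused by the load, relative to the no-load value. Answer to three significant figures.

7.60 %

The divider's output (Thévenin) resistance is R_s‖R_g = 1.768 kΩ.
Fractional drop under load = R_th/(R_th + R_L) = 1.768 / (1.768 + 21.5) = 0.07599.
So the output falls by 7.60 %.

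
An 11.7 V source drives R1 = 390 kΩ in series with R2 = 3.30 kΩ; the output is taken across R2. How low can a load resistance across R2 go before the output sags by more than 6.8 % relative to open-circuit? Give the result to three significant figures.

R_L(min) ≈ 44.8 kΩ

Output resistance R_th = R1‖R2 = (390 × 3.30)/393.3 = 3.272 kΩ.
The fractional drop is R_th/(R_th + R_L); requiring this ≤ 0.0680 gives R_L ≥ R_th(1/0.0680 − 1) = 3.272 × 13.71 = 44.8 kΩ.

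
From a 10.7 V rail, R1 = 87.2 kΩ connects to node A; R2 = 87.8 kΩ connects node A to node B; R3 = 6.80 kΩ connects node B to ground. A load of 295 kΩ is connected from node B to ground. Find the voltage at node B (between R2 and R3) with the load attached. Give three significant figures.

V ≈ 0.392 V

At node B, R3 is in parallel with the load: R3‖R_L = 6.647 kΩ.
Below node A the resistance is R2 + (R3‖R_L) = 94.45 kΩ, so V_A = 10.7 × 94.45/181.6 = 5.563 V.
Then V_B = V_A × (R3‖R_L)/(R2 + R3‖R_L) = 5.563 × 6.647/94.45 = 0.392 V.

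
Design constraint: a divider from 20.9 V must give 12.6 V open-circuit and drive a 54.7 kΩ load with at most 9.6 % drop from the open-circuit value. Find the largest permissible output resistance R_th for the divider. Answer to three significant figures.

Loading drop = R_th/(R_th + R_L) ≤ 0.0960, so R_th ≤ R_L · ε/(1−ε) = 54.7 kΩ × 0.0960/0.9040 = 5.81 kΩ.
(Any R1, R2 with R2/(R1+R2) = 0.603 and R1‖R2 ≤ 5.81 kΩ will meet the spec.)

R_th ≤ 5.81 kΩ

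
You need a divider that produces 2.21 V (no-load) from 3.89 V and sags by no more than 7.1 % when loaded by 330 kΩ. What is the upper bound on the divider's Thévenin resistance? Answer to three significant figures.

R_th ≤ 25.2 kΩ

Loading drop = R_th/(R_th + R_L) ≤ 0.0710, so R_th ≤ R_L · ε/(1−ε) = 330 kΩ × 0.0710/0.9290 = 25.2 kΩ.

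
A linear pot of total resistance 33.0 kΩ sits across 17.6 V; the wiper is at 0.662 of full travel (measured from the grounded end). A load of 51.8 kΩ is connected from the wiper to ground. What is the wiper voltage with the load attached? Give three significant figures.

V ≈ 10.2 V

The wiper splits the pot into (1−α)R = 11.15 kΩ above and αR = 21.85 kΩ below.
Lower section ‖ load = 15.37 kΩ.
V_wiper = 17.6 × 15.37/(11.15 + 15.37) = 10.2 V.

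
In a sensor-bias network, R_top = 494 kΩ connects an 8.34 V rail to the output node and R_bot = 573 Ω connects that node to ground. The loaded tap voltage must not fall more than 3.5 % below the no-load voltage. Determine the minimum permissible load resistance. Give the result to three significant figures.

R_L(min) ≈ 15.8 kΩ

Output resistance R_th = R_top‖R_bot = (494000 × 573)/494600 = 572.3 Ω.
The fractional drop is R_th/(R_th + R_L); requiring this ≤ 0.0350 gives R_L ≥ R_th(1/0.0350 − 1) = 572.3 × 27.57 = 15.8 kΩ.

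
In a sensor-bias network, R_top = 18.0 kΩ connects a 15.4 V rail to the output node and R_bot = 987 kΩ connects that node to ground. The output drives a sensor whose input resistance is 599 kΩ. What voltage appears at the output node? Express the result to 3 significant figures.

The load sits in parallel with R_bot: R_bot‖R_L = (987 × 599) / (987 + 599) = 372.8 kΩ.
V_out = 15.4 × 372.8 / (18.0 + 372.8) = 15.4 × 372.8/390.8 = 14.7 V.

V_out ≈ 14.7 V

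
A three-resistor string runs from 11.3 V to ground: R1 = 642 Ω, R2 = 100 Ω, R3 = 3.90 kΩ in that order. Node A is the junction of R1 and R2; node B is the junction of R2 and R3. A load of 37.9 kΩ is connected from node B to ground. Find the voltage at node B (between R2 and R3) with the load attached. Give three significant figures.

At node B, R3 is in parallel with the load: R3‖R_L = 3536 Ω.
Below node A the resistance is R2 + (R3‖R_L) = 3636 Ω, so V_A = 11.3 × 3636/4278 = 9.604 V.
Then V_B = V_A × (R3‖R_L)/(R2 + R3‖R_L) = 9.604 × 3536/3636 = 9.34 V.

V ≈ 9.34 V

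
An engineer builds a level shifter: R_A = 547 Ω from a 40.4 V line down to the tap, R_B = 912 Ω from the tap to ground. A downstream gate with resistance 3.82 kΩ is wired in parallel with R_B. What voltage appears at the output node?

V_out ≈ 23.2 V

The load sits in parallel with R_B: R_B‖R_L = (912 × 3820) / (912 + 3820) = 736.2 Ω.
V_out = 40.4 × 736.2 / (547 + 736.2) = 40.4 × 736.2/1283 = 23.2 V.
(Unloaded it would have been 25.3 V.)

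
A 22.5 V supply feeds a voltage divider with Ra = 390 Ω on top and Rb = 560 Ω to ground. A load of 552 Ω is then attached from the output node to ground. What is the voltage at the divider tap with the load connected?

V_out ≈ 9.36 V

The load sits in parallel with Rb: Rb‖R_L = (560 × 552) / (560 + 552) = 278.0 Ω.
V_out = 22.5 × 278.0 / (390 + 278.0) = 22.5 × 278.0/668.0 = 9.36 V.
(Unloaded it would have been 13.3 V.)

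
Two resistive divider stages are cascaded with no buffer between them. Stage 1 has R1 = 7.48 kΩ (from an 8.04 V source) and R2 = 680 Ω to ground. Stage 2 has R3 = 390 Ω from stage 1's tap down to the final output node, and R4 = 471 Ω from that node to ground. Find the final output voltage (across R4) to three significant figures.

V_out ≈ 0.213 V

Stage 2 presents R3+R4 = 861.0 Ω as a load on stage 1's tap.
Stage 1's lower leg becomes R2‖(R3+R4) = 379.9 Ω, so V_mid = 8.04 × 379.9/7860 = 0.3886 V.
Stage 2 is itself unloaded: V_out = V_mid × R4/(R3+R4) = 0.3886 × 471/861.0 = 0.213 V.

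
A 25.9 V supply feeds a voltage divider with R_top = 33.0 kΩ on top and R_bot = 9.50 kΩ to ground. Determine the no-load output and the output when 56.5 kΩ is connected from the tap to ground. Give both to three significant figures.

Open-circuit: V = 25.9 × 9.50/(33.0 + 9.50) = 5.79 V.
With the load, R_bot becomes R_bot‖R_L = 8.133 kΩ, so V = 25.9 × 8.133/41.13 = 5.12 V.

Unloaded: 5.79 V; loaded: 5.12 V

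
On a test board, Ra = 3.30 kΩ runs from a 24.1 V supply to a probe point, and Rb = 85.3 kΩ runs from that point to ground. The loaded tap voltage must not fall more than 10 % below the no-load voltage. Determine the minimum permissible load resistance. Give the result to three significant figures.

Output resistance R_th = Ra‖Rb = (3.30 × 85.3)/88.60 = 3.177 kΩ.
The fractional drop is R_th/(R_th + R_L); requiring this ≤ 0.100 gives R_L ≥ R_th(1/0.100 − 1) = 3.177 × 9.000 = 28.6 kΩ.

R_L(min) ≈ 28.6 kΩ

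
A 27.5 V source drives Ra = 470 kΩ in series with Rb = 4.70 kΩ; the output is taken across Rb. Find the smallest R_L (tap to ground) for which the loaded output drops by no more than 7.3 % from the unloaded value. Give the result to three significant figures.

Output resistance R_th = Ra‖Rb = (470 × 4.70)/474.7 = 4.653 kΩ.
The fractional drop is R_th/(R_th + R_L); requiring this ≤ 0.0730 gives R_L ≥ R_th(1/0.0730 − 1) = 4.653 × 12.70 = 59.1 kΩ.

R_L(min) ≈ 59.1 kΩ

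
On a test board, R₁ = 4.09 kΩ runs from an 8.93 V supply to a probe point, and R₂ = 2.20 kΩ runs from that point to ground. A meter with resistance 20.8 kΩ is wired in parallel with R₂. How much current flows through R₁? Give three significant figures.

R₂‖R_L = 1.990 kΩ, so the source sees R₁ + R₂‖R_L = 6.080 kΩ.
I = 8.93 V / 6.080 kΩ = 1.47 mA.

I ≈ 1.47 mA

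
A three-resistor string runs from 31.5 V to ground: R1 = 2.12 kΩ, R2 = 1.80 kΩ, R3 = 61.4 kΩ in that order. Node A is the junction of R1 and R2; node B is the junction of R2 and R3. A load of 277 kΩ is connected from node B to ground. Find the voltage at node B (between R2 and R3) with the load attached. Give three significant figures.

At node B, R3 is in parallel with the load: R3‖R_L = 50.26 kΩ.
Below node A the resistance is R2 + (R3‖R_L) = 52.06 kΩ, so V_A = 31.5 × 52.06/54.18 = 30.27 V.
Then V_B = V_A × (R3‖R_L)/(R2 + R3‖R_L) = 30.27 × 50.26/52.06 = 29.2 V.

V ≈ 29.2 V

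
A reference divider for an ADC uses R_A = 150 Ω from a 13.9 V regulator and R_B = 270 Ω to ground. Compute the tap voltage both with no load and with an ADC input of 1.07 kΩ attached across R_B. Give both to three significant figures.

Unloaded: 8.94 V; loaded: 8.20 V

Open-circuit: V = 13.9 × 270/(150 + 270) = 8.94 V.
With the load, R_B becomes R_B‖R_L = 215.6 Ω, so V = 13.9 × 215.6/365.6 = 8.20 V.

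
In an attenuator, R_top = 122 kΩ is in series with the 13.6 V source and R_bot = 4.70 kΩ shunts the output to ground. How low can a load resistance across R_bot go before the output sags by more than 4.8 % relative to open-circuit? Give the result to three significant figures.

R_L(min) ≈ 89.8 kΩ

Output resistance R_th = R_top‖R_bot = (122 × 4.70)/126.7 = 4.526 kΩ.
The fractional drop is R_th/(R_th + R_L); requiring this ≤ 0.0480 gives R_L ≥ R_th(1/0.0480 − 1) = 4.526 × 19.83 = 89.8 kΩ.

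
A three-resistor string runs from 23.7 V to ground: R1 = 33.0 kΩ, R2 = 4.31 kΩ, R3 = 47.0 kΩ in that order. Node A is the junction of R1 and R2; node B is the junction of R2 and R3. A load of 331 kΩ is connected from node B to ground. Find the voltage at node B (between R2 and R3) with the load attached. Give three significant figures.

At node B, R3 is in parallel with the load: R3‖R_L = 41.16 kΩ.
Below node A the resistance is R2 + (R3‖R_L) = 45.47 kΩ, so V_A = 23.7 × 45.47/78.47 = 13.73 V.
Then V_B = V_A × (R3‖R_L)/(R2 + R3‖R_L) = 13.73 × 41.16/45.47 = 12.4 V.

V ≈ 12.4 V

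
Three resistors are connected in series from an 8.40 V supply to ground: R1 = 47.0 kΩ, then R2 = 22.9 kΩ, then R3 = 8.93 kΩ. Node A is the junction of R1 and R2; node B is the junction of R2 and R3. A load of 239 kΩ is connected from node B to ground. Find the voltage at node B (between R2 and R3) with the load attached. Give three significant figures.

V ≈ 0.921 V

At node B, R3 is in parallel with the load: R3‖R_L = 8.608 kΩ.
Below node A the resistance is R2 + (R3‖R_L) = 31.51 kΩ, so V_A = 8.40 × 31.51/78.51 = 3.371 V.
Then V_B = V_A × (R3‖R_L)/(R2 + R3‖R_L) = 3.371 × 8.608/31.51 = 0.921 V.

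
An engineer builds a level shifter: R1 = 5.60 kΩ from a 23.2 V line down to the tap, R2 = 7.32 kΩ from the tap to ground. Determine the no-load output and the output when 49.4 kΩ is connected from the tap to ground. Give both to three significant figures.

Open-circuit: V = 23.2 × 7.32/(5.60 + 7.32) = 13.1 V.
With the load, R2 becomes R2‖R_L = 6.375 kΩ, so V = 23.2 × 6.375/11.98 = 12.4 V.

Unloaded: 13.1 V; loaded: 12.4 V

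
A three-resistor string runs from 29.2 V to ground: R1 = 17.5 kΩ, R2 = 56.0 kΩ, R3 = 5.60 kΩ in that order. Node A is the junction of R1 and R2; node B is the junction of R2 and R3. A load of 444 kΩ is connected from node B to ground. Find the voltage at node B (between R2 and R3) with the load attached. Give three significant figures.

V ≈ 2.04 V

At node B, R3 is in parallel with the load: R3‖R_L = 5.530 kΩ.
Below node A the resistance is R2 + (R3‖R_L) = 61.53 kΩ, so V_A = 29.2 × 61.53/79.03 = 22.73 V.
Then V_B = V_A × (R3‖R_L)/(R2 + R3‖R_L) = 22.73 × 5.530/61.53 = 2.04 V.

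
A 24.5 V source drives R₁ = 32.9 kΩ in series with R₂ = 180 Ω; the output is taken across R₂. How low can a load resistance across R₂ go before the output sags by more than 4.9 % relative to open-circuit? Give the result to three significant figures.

R_L(min) ≈ 3.47 kΩ

Output resistance R_th = R₁‖R₂ = (32900 × 180)/33080 = 179.0 Ω.
The fractional drop is R_th/(R_th + R_L); requiring this ≤ 0.0490 gives R_L ≥ R_th(1/0.0490 − 1) = 179.0 × 19.41 = 3.47 kΩ.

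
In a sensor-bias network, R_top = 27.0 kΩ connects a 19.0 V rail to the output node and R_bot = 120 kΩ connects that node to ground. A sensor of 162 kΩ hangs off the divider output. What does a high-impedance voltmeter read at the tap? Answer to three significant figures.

V_out ≈ 13.7 V

The load sits in parallel with R_bot: R_bot‖R_L = (120 × 162) / (120 + 162) = 68.94 kΩ.
V_out = 19.0 × 68.94 / (27.0 + 68.94) = 19.0 × 68.94/95.94 = 13.7 V.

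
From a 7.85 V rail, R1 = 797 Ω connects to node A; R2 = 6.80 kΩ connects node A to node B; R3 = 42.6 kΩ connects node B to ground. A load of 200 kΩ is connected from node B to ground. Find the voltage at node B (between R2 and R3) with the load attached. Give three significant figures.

At node B, R3 is in parallel with the load: R3‖R_L = 35120 Ω.
Below node A the resistance is R2 + (R3‖R_L) = 41920 Ω, so V_A = 7.85 × 41920/42720 = 7.704 V.
Then V_B = V_A × (R3‖R_L)/(R2 + R3‖R_L) = 7.704 × 35120/41920 = 6.45 V.

V ≈ 6.45 V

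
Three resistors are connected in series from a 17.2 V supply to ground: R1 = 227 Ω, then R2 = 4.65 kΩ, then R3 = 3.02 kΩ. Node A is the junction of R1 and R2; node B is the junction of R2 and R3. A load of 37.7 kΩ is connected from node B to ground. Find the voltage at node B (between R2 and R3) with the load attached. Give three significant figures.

At node B, R3 is in parallel with the load: R3‖R_L = 2796 Ω.
Below node A the resistance is R2 + (R3‖R_L) = 7446 Ω, so V_A = 17.2 × 7446/7673 = 16.69 V.
Then V_B = V_A × (R3‖R_L)/(R2 + R3‖R_L) = 16.69 × 2796/7446 = 6.27 V.

V ≈ 6.27 V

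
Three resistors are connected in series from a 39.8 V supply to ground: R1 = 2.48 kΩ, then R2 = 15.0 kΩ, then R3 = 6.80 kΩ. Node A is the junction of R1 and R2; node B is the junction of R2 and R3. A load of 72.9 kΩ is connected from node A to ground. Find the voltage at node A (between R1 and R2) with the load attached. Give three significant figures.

Below node A the series string R2+R3 = 21.80 kΩ sits in parallel with the 72.9 kΩ load: 16.78 kΩ.
V_A = 39.8 × 16.78/(2.48 + 16.78) = 34.7 V.

V ≈ 34.7 V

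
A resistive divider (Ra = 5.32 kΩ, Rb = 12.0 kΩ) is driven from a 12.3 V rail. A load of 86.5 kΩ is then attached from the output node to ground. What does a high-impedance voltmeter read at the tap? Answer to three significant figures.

V_out ≈ 8.17 V

The load sits in parallel with Rb: Rb‖R_L = (12.0 × 86.5) / (12.0 + 86.5) = 10.54 kΩ.
V_out = 12.3 × 10.54 / (5.32 + 10.54) = 12.3 × 10.54/15.86 = 8.17 V.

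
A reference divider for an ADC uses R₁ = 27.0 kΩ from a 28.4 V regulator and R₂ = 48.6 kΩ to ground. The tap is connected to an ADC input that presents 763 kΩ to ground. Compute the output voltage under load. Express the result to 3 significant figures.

V_out ≈ 17.9 V

The load sits in parallel with R₂: R₂‖R_L = (48.6 × 763) / (48.6 + 763) = 45.69 kΩ.
V_out = 28.4 × 45.69 / (27.0 + 45.69) = 28.4 × 45.69/72.69 = 17.9 V.
(Unloaded it would have been 18.3 V.)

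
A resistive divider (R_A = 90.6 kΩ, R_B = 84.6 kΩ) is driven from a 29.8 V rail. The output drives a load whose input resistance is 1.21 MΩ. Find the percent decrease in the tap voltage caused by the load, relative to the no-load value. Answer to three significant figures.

3.49 %

The divider's output (Thévenin) resistance is R_A‖R_B = 43.75 kΩ.
Fractional drop under load = R_th/(R_th + R_L) = 43.75 / (43.75 + 1210) = 0.03489.
So the output falls by 3.49 %.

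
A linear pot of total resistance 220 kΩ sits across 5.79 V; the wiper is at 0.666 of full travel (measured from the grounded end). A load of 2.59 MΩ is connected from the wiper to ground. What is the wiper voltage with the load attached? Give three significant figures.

The wiper splits the pot into (1−α)R = 73.48 kΩ above and αR = 146.5 kΩ below.
Lower section ‖ load = 138.7 kΩ.
V_wiper = 5.79 × 138.7/(73.48 + 138.7) = 3.78 V.

V ≈ 3.78 V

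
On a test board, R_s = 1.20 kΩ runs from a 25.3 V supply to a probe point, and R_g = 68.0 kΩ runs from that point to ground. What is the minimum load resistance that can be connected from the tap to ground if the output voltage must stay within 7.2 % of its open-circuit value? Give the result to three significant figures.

R_L(min) ≈ 15.2 kΩ

Output resistance R_th = R_s‖R_g = (1.20 × 68.0)/69.20 = 1.179 kΩ.
The fractional drop is R_th/(R_th + R_L); requiring this ≤ 0.0720 gives R_L ≥ R_th(1/0.0720 − 1) = 1.179 × 12.89 = 15.2 kΩ.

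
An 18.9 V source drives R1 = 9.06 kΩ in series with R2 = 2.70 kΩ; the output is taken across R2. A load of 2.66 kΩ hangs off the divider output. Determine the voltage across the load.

V_out ≈ 2.44 V

The load sits in parallel with R2: R2‖R_L = (2.70 × 2.66) / (2.70 + 2.66) = 1.340 kΩ.
V_out = 18.9 × 1.340 / (9.06 + 1.340) = 18.9 × 1.340/10.40 = 2.44 V.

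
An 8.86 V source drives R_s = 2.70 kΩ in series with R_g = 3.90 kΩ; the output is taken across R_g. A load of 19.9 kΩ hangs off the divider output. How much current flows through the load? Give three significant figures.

I_L ≈ 0.244 mA

R_g‖R_L = 3.261 kΩ; V_out = 8.86 × 3.261/5.961 = 4.847 V.
I_L = V_out / R_L = 4.847 / 19.9 kΩ = 0.244 mA.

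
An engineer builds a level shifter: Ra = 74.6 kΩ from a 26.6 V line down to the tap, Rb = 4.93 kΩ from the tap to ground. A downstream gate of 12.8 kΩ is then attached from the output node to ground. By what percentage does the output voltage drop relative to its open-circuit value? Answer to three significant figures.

26.5 %

The divider's output (Thévenin) resistance is Ra‖Rb = 4.624 kΩ.
Fractional drop under load = R_th/(R_th + R_L) = 4.624 / (4.624 + 12.8) = 0.2654.
So the output falls by 26.5 %.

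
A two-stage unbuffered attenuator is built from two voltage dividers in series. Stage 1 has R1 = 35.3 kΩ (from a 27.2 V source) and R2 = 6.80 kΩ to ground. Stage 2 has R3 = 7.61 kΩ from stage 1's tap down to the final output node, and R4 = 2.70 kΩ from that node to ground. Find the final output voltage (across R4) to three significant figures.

V_out ≈ 0.741 V

Stage 2 presents R3+R4 = 10.31 kΩ as a load on stage 1's tap.
Stage 1's lower leg becomes R2‖(R3+R4) = 4.097 kΩ, so V_mid = 27.2 × 4.097/39.40 = 2.829 V.
Stage 2 is itself unloaded: V_out = V_mid × R4/(R3+R4) = 2.829 × 2.70/10.31 = 0.741 V.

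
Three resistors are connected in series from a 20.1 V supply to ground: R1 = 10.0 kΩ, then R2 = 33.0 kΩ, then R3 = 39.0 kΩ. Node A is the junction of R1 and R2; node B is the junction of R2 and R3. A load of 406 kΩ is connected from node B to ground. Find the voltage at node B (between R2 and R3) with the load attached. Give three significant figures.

At node B, R3 is in parallel with the load: R3‖R_L = 35.58 kΩ.
Below node A the resistance is R2 + (R3‖R_L) = 68.58 kΩ, so V_A = 20.1 × 68.58/78.58 = 17.54 V.
Then V_B = V_A × (R3‖R_L)/(R2 + R3‖R_L) = 17.54 × 35.58/68.58 = 9.10 V.

V ≈ 9.10 V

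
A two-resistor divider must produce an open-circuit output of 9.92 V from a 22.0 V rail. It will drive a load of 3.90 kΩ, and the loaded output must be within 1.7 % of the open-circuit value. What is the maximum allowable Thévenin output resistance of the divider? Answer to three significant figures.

Loading drop = R_th/(R_th + R_L) ≤ 0.0170, so R_th ≤ R_L · ε/(1−ε) = 3.90 kΩ × 0.0170/0.9830 = 67.4 Ω.

R_th ≤ 67.4 Ω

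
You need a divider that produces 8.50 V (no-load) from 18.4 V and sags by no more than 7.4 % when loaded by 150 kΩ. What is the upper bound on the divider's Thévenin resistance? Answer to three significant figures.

Loading drop = R_th/(R_th + R_L) ≤ 0.0740, so R_th ≤ R_L · ε/(1−ε) = 150 kΩ × 0.0740/0.9260 = 12.0 kΩ.
(Any R1, R2 with R2/(R1+R2) = 0.462 and R1‖R2 ≤ 12.0 kΩ will meet the spec.)

R_th ≤ 12.0 kΩ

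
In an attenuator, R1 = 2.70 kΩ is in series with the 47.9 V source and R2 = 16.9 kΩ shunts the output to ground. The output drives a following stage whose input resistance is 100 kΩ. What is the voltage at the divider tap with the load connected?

The load sits in parallel with R2: R2‖R_L = (16.9 × 100) / (16.9 + 100) = 14.46 kΩ.
V_out = 47.9 × 14.46 / (2.70 + 14.46) = 47.9 × 14.46/17.16 = 40.4 V.

V_out ≈ 40.4 V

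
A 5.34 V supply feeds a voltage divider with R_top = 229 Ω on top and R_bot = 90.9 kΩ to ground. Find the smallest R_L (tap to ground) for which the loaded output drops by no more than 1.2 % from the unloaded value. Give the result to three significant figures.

Output resistance R_th = R_top‖R_bot = (229 × 90900)/91130 = 228.4 Ω.
The fractional drop is R_th/(R_th + R_L); requiring this ≤ 0.0120 gives R_L ≥ R_th(1/0.0120 − 1) = 228.4 × 82.33 = 18.8 kΩ.

R_L(min) ≈ 18.8 kΩ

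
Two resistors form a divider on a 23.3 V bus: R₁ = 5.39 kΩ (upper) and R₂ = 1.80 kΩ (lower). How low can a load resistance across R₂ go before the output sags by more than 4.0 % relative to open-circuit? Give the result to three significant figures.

R_L(min) ≈ 32.4 kΩ

Output resistance R_th = R₁‖R₂ = (5.39 × 1.80)/7.190 = 1.349 kΩ.
The fractional drop is R_th/(R_th + R_L); requiring this ≤ 0.0400 gives R_L ≥ R_th(1/0.0400 − 1) = 1.349 × 24.00 = 32.4 kΩ.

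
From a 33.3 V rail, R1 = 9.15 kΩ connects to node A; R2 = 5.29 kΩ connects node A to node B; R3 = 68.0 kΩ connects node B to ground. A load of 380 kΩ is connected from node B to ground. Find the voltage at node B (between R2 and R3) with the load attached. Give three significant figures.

V ≈ 26.6 V

At node B, R3 is in parallel with the load: R3‖R_L = 57.68 kΩ.
Below node A the resistance is R2 + (R3‖R_L) = 62.97 kΩ, so V_A = 33.3 × 62.97/72.12 = 29.08 V.
Then V_B = V_A × (R3‖R_L)/(R2 + R3‖R_L) = 29.08 × 57.68/62.97 = 26.6 V.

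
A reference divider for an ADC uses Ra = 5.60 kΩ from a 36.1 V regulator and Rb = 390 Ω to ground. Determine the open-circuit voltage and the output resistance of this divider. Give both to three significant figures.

V_th = 2.35 V, R_th = 365 Ω

V_th is the open-circuit tap voltage: 36.1 × 390/(5600 + 390) = 2.35 V.
With the supply zeroed, Ra and Rb appear in parallel from the tap: R_th = Ra‖Rb = (5600 × 390)/5990 = 365 Ω.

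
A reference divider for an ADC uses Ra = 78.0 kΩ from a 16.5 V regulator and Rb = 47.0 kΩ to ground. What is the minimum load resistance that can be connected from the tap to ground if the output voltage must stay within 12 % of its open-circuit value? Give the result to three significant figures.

R_L(min) ≈ 215 kΩ

Output resistance R_th = Ra‖Rb = (78.0 × 47.0)/125.0 = 29.33 kΩ.
The fractional drop is R_th/(R_th + R_L); requiring this ≤ 0.120 gives R_L ≥ R_th(1/0.120 − 1) = 29.33 × 7.333 = 215 kΩ.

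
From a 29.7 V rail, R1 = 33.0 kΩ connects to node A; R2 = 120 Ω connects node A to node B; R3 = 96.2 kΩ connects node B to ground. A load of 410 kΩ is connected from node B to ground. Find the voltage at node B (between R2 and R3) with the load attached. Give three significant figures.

At node B, R3 is in parallel with the load: R3‖R_L = 77920 Ω.
Below node A the resistance is R2 + (R3‖R_L) = 78040 Ω, so V_A = 29.7 × 78040/111000 = 20.87 V.
Then V_B = V_A × (R3‖R_L)/(R2 + R3‖R_L) = 20.87 × 77920/78040 = 20.8 V.

V ≈ 20.8 V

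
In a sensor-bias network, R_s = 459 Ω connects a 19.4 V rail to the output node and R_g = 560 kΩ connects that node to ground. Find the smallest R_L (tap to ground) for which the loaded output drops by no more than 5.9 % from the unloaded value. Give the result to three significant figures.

R_L(min) ≈ 7.31 kΩ

Output resistance R_th = R_s‖R_g = (459 × 560000)/560500 = 458.6 Ω.
The fractional drop is R_th/(R_th + R_L); requiring this ≤ 0.0590 gives R_L ≥ R_th(1/0.0590 − 1) = 458.6 × 15.95 = 7.31 kΩ.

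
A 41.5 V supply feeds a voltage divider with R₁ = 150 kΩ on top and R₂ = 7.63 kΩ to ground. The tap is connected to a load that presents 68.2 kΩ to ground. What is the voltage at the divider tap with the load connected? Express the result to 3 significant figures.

The load sits in parallel with R₂: R₂‖R_L = (7.63 × 68.2) / (7.63 + 68.2) = 6.862 kΩ.
V_out = 41.5 × 6.862 / (150 + 6.862) = 41.5 × 6.862/156.9 = 1.82 V.

V_out ≈ 1.82 V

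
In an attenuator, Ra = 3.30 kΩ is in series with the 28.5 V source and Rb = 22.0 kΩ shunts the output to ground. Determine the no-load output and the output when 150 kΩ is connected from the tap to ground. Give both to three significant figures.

Unloaded: 24.8 V; loaded: 24.3 V

Open-circuit: V = 28.5 × 22.0/(3.30 + 22.0) = 24.8 V.
With the load, Rb becomes Rb‖R_L = 19.19 kΩ, so V = 28.5 × 19.19/22.49 = 24.3 V.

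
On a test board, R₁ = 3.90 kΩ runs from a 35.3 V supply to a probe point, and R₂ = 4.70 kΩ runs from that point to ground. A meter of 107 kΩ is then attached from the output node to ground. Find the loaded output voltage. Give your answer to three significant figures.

The load sits in parallel with R₂: R₂‖R_L = (4.70 × 107) / (4.70 + 107) = 4.502 kΩ.
V_out = 35.3 × 4.502 / (3.90 + 4.502) = 35.3 × 4.502/8.402 = 18.9 V.
(Unloaded it would have been 19.3 V.)

V_out ≈ 18.9 V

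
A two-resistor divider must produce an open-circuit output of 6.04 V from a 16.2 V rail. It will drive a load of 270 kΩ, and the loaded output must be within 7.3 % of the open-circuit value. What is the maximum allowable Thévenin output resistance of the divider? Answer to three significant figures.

Loading drop = R_th/(R_th + R_L) ≤ 0.0730, so R_th ≤ R_L · ε/(1−ε) = 270 kΩ × 0.0730/0.9270 = 21.3 kΩ.

R_th ≤ 21.3 kΩ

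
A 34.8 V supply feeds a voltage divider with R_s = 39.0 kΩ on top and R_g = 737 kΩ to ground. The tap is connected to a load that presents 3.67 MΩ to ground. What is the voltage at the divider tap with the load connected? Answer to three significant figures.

V_out ≈ 32.7 V

The load sits in parallel with R_g: R_g‖R_L = (737 × 3670) / (737 + 3670) = 613.7 kΩ.
V_out = 34.8 × 613.7 / (39.0 + 613.7) = 34.8 × 613.7/652.7 = 32.7 V.
(Unloaded it would have been 33.1 V.)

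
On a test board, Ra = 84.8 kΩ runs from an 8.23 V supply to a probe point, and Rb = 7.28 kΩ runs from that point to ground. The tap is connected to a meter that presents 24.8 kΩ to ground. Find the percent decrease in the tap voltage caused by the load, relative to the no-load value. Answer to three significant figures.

21.3 %

Unloaded V = 8.23 × 7.28/92.08 = 0.6507 V.
Loaded: Rb‖R_L = 5.628 kΩ, giving V = 8.23 × 5.628/90.43 = 0.5122 V.
Drop = (0.6507 − 0.5122) / 0.6507 = 21.3 %.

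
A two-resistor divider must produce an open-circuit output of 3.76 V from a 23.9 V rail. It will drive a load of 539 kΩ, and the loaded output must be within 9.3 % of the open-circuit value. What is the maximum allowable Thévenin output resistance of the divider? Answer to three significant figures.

Loading drop = R_th/(R_th + R_L) ≤ 0.0930, so R_th ≤ R_L · ε/(1−ε) = 539 kΩ × 0.0930/0.9070 = 55.3 kΩ.
(Any R1, R2 with R2/(R1+R2) = 0.157 and R1‖R2 ≤ 55.3 kΩ will meet the spec.)

R_th ≤ 55.3 kΩ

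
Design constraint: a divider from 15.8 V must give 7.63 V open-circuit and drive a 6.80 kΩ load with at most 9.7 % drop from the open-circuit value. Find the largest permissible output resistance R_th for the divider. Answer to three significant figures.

R_th ≤ 730 Ω

Loading drop = R_th/(R_th + R_L) ≤ 0.0970, so R_th ≤ R_L · ε/(1−ε) = 6.80 kΩ × 0.0970/0.9030 = 730 Ω.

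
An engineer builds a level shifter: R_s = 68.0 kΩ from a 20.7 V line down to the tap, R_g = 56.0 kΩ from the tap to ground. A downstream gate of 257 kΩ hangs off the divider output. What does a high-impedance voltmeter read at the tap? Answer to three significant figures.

The load sits in parallel with R_g: R_g‖R_L = (56.0 × 257) / (56.0 + 257) = 45.98 kΩ.
V_out = 20.7 × 45.98 / (68.0 + 45.98) = 20.7 × 45.98/114.0 = 8.35 V.

V_out ≈ 8.35 V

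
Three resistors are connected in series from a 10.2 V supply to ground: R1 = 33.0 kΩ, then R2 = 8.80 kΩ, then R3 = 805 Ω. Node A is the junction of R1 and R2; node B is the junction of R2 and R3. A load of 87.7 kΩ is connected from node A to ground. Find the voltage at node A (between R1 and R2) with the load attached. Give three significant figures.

Below node A the series string R2+R3 = 9605 Ω sits in parallel with the 87700 Ω load: 8657 Ω.
V_A = 10.2 × 8657/(33000 + 8657) = 2.12 V.

V ≈ 2.12 V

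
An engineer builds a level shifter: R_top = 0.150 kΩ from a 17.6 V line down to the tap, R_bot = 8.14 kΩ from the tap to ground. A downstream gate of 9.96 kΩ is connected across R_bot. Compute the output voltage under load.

The load sits in parallel with R_bot: R_bot‖R_L = (8140 × 9960) / (8140 + 9960) = 4479 Ω.
V_out = 17.6 × 4479 / (150 + 4479) = 17.6 × 4479/4629 = 17.0 V.
(Unloaded it would have been 17.3 V.)

V_out ≈ 17.0 V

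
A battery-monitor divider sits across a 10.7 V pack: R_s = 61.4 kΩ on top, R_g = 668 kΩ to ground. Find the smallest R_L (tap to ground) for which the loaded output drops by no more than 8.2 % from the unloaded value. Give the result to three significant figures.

Output resistance R_th = R_s‖R_g = (61.4 × 668)/729.4 = 56.23 kΩ.
The fractional drop is R_th/(R_th + R_L); requiring this ≤ 0.0820 gives R_L ≥ R_th(1/0.0820 − 1) = 56.23 × 11.20 = 630 kΩ.

R_L(min) ≈ 630 kΩ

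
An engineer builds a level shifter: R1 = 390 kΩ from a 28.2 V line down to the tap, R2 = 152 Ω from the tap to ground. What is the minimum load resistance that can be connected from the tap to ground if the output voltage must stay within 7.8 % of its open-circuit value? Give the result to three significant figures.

Output resistance R_th = R1‖R2 = (390000 × 152)/390200 = 151.9 Ω.
The fractional drop is R_th/(R_th + R_L); requiring this ≤ 0.0780 gives R_L ≥ R_th(1/0.0780 − 1) = 151.9 × 11.82 = 1.80 kΩ.

R_L(min) ≈ 1.80 kΩ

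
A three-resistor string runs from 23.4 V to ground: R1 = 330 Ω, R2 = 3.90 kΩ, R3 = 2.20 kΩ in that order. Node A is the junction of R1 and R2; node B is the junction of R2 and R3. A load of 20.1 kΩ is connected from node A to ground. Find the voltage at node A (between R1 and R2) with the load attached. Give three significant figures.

Below node A the series string R2+R3 = 6100 Ω sits in parallel with the 20100 Ω load: 4680 Ω.
V_A = 23.4 × 4680/(330 + 4680) = 21.9 V.

V ≈ 21.9 V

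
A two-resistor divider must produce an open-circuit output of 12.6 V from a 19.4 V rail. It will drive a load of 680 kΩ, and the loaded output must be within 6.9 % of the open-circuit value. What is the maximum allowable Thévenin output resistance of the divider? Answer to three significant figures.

Loading drop = R_th/(R_th + R_L) ≤ 0.0690, so R_th ≤ R_L · ε/(1−ε) = 680 kΩ × 0.0690/0.9310 = 50.4 kΩ.

R_th ≤ 50.4 kΩ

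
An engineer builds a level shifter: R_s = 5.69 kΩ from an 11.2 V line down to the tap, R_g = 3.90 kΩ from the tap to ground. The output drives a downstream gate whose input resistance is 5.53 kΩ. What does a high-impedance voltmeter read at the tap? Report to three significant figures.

V_out ≈ 3.21 V

The load sits in parallel with R_g: R_g‖R_L = (3.90 × 5.53) / (3.90 + 5.53) = 2.287 kΩ.
V_out = 11.2 × 2.287 / (5.69 + 2.287) = 11.2 × 2.287/7.977 = 3.21 V.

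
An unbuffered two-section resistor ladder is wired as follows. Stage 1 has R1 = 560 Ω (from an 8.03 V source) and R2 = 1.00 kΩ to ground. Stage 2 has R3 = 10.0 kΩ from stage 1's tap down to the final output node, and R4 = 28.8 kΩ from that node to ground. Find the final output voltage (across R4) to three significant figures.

V_out ≈ 3.79 V

Stage 2 presents R3+R4 = 38800 Ω as a load on stage 1's tap.
Stage 1's lower leg becomes R2‖(R3+R4) = 974.9 Ω, so V_mid = 8.03 × 974.9/1535 = 5.100 V.
Stage 2 is itself unloaded: V_out = V_mid × R4/(R3+R4) = 5.100 × 28800/38800 = 3.79 V.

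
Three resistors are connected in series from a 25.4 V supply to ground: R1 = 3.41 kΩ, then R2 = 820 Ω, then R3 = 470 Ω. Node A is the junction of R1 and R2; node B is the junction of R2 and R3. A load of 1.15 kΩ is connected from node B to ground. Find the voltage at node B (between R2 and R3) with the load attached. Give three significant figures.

At node B, R3 is in parallel with the load: R3‖R_L = 333.6 Ω.
Below node A the resistance is R2 + (R3‖R_L) = 1154 Ω, so V_A = 25.4 × 1154/4564 = 6.421 V.
Then V_B = V_A × (R3‖R_L)/(R2 + R3‖R_L) = 6.421 × 333.6/1154 = 1.86 V.

V ≈ 1.86 V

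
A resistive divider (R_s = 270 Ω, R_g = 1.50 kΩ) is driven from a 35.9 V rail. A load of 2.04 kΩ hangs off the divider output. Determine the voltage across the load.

The load sits in parallel with R_g: R_g‖R_L = (1500 × 2040) / (1500 + 2040) = 864.4 Ω.
V_out = 35.9 × 864.4 / (270 + 864.4) = 35.9 × 864.4/1134 = 27.4 V.

V_out ≈ 27.4 V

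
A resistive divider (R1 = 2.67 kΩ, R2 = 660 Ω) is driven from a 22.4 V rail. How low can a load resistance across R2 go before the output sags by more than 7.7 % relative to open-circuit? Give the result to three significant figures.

R_L(min) ≈ 6.34 kΩ

Output resistance R_th = R1‖R2 = (2670 × 660)/3330 = 529.2 Ω.
The fractional drop is R_th/(R_th + R_L); requiring this ≤ 0.0770 gives R_L ≥ R_th(1/0.0770 − 1) = 529.2 × 11.99 = 6.34 kΩ.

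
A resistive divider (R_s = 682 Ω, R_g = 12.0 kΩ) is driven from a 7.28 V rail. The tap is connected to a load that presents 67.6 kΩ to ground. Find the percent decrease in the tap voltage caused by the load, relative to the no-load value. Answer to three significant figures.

The divider's output (Thévenin) resistance is R_s‖R_g = 645.3 Ω.
Fractional drop under load = R_th/(R_th + R_L) = 645.3 / (645.3 + 67600) = 0.009456.
So the output falls by 0.946 %.

0.946 %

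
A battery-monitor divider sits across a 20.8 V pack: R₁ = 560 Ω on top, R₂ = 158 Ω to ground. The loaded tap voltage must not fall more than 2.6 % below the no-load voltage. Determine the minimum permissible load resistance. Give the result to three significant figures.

R_L(min) ≈ 4.62 kΩ

Output resistance R_th = R₁‖R₂ = (560 × 158)/718.0 = 123.2 Ω.
The fractional drop is R_th/(R_th + R_L); requiring this ≤ 0.0260 gives R_L ≥ R_th(1/0.0260 − 1) = 123.2 × 37.46 = 4.62 kΩ.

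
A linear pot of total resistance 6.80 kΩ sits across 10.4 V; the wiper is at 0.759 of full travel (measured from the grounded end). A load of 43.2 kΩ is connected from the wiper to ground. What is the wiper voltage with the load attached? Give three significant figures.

V ≈ 7.67 V

The wiper splits the pot into (1−α)R = 1.639 kΩ above and αR = 5.161 kΩ below.
Lower section ‖ load = 4.610 kΩ.
V_wiper = 10.4 × 4.610/(1.639 + 4.610) = 7.67 V.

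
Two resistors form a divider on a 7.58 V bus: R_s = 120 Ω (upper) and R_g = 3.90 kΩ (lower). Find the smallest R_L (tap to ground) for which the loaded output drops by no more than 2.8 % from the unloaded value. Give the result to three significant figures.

R_L(min) ≈ 4.04 kΩ

Output resistance R_th = R_s‖R_g = (120 × 3900)/4020 = 116.4 Ω.
The fractional drop is R_th/(R_th + R_L); requiring this ≤ 0.0280 gives R_L ≥ R_th(1/0.0280 − 1) = 116.4 × 34.71 = 4.04 kΩ.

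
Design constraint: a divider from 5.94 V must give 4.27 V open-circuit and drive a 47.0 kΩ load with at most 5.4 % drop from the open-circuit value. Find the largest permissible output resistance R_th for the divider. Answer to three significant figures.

R_th ≤ 2.68 kΩ

Loading drop = R_th/(R_th + R_L) ≤ 0.0540, so R_th ≤ R_L · ε/(1−ε) = 47.0 kΩ × 0.0540/0.9460 = 2.68 kΩ.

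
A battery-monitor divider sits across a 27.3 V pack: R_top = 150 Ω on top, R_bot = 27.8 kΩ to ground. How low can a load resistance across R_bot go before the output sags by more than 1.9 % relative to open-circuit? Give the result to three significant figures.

R_L(min) ≈ 7.70 kΩ

Output resistance R_th = R_top‖R_bot = (150 × 27800)/27950 = 149.2 Ω.
The fractional drop is R_th/(R_th + R_L); requiring this ≤ 0.0190 gives R_L ≥ R_th(1/0.0190 − 1) = 149.2 × 51.63 = 7.70 kΩ.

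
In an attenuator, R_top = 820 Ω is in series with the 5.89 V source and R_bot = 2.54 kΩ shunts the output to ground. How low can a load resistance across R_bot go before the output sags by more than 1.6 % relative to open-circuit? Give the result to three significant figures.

Output resistance R_th = R_top‖R_bot = (820 × 2540)/3360 = 619.9 Ω.
The fractional drop is R_th/(R_th + R_L); requiring this ≤ 0.0160 gives R_L ≥ R_th(1/0.0160 − 1) = 619.9 × 61.50 = 38.1 kΩ.

R_L(min) ≈ 38.1 kΩ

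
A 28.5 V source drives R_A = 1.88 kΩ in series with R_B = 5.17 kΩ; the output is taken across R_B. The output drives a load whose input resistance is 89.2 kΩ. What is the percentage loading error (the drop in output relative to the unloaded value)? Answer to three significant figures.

1.52 %

The divider's output (Thévenin) resistance is R_A‖R_B = 1.379 kΩ.
Fractional drop under load = R_th/(R_th + R_L) = 1.379 / (1.379 + 89.2) = 0.01522.
So the output falls by 1.52 %.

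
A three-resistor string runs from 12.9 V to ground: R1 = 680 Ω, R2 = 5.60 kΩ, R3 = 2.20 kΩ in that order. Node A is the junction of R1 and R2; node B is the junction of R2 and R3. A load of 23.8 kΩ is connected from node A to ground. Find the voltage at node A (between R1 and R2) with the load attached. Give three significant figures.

V ≈ 11.6 V

Below node A the series string R2+R3 = 7800 Ω sits in parallel with the 23800 Ω load: 5875 Ω.
V_A = 12.9 × 5875/(680 + 5875) = 11.6 V.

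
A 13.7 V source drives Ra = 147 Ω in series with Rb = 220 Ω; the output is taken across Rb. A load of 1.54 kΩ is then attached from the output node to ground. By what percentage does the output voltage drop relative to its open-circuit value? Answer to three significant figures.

The divider's output (Thévenin) resistance is Ra‖Rb = 88.12 Ω.
Fractional drop under load = R_th/(R_th + R_L) = 88.12 / (88.12 + 1540) = 0.05412.
So the output falls by 5.41 %.

5.41 %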